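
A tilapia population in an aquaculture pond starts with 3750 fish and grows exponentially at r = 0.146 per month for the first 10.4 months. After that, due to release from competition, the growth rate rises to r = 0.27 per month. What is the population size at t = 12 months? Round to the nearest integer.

Phase 1: N(10.4) = 3750·e^(0.146×10.4) = 3750·e^1.518 = 17118.4.
Phase 2 runs for 12 − 10.4 = 1.6 months at r = 0.27.
N(12) = 17118.4·e^(0.27×1.6) = 17118.4·e^0.432 = 26368.1.

26368 fish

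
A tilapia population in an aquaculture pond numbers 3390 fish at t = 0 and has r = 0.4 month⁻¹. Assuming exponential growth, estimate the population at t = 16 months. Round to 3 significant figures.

N(t) = N₀·e^(rt) = 3390 × e^(0.4×16) = 3390 × e^6.4.
e^6.4 ≈ 601.85, so N ≈ 3390 × 601.85 = 2.040255×10^6.

2040000 fish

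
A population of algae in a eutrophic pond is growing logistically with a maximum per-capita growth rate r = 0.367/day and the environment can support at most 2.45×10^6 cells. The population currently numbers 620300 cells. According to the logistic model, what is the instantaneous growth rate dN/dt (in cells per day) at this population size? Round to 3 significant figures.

dN/dt = rN(1 − N/K) = 0.367 × 620300 × (1 − 620300/2.45×10^6).
1 − 620300/2.45×10^6 = 0.74682; dN/dt = 0.367 × 620300 × 0.74682 = 1.70013×10^5.

170000 cells per day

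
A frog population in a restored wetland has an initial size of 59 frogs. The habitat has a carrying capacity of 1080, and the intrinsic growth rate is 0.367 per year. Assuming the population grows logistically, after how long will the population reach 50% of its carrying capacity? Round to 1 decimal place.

7.8 years

A = (K − N₀)/N₀ = (1080 − 59)/59 = 17.305.
Solve 1080/(1 + 17.305·e^(−0.367t)) = 540: 1 + 17.305·e^(−0.367t) = 2, so e^(−0.367t) = 0.0577865.
−0.367·t = ln(0.0577865) = -2.851, so t = 2.851/0.367 = 7.7684.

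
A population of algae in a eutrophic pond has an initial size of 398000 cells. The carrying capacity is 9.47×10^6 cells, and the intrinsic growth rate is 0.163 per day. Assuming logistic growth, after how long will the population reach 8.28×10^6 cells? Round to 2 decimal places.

A = (K − N₀)/N₀ = (9.47×10^6 − 398000)/398000 = 22.794.
Solve 9.47×10^6/(1 + 22.794·e^(−0.163t)) = 8.28×10^6: 1 + 22.794·e^(−0.163t) = 1.1437, so e^(−0.163t) = 0.00630517.
−0.163·t = ln(0.00630517) = -5.0664, so t = 5.0664/0.163 = 31.082.

31.08 days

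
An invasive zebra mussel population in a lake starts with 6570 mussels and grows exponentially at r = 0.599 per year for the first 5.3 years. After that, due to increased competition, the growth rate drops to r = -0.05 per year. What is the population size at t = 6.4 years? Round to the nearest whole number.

148742 mussels

Phase 1: N(5.3) = 6570·e^(0.599×5.3) = 6570·e^3.175 = 157152.
Phase 2 runs for 6.4 − 5.3 = 1.1 years at r = -0.05.
N(6.4) = 157152·e^(-0.05×1.1) = 157152·e^-0.055 = 148742.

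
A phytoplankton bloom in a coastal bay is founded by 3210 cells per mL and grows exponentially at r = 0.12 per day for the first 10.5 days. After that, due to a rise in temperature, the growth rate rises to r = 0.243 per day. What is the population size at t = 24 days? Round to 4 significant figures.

300900 cells per mL

Phase 1: N(10.5) = 3210·e^(0.12×10.5) = 3210·e^1.26 = 11316.6.
Phase 2 runs for 24 − 10.5 = 13.5 days at r = 0.243.
N(24) = 11316.6·e^(0.243×13.5) = 11316.6·e^3.28 = 300898.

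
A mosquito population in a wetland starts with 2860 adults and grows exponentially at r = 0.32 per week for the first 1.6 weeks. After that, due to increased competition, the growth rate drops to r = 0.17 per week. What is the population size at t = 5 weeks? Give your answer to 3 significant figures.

8510 adults

Phase 1: N(1.6) = 2860·e^(0.32×1.6) = 2860·e^0.512 = 4772.27.
Phase 2 runs for 5 − 1.6 = 3.4 weeks at r = 0.17.
N(5) = 4772.27·e^(0.17×3.4) = 4772.27·e^0.578 = 8506.42.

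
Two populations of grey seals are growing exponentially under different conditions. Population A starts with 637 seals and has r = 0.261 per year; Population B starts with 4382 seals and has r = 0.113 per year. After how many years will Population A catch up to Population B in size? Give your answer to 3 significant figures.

13.0 years

Set 637·e^(0.261t) = 4382·e^(0.113t).
e^((0.261 − 0.113)t) = 4382/637 → e^(0.148·t) = 6.8791.
0.148·t = ln(6.8791) = 1.9285, so t = 1.9285/0.148 = 13.03.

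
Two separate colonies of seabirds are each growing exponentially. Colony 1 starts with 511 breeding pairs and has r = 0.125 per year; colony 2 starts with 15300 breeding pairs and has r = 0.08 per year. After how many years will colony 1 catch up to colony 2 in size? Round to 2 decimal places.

Set 511·e^(0.125t) = 15300·e^(0.08t).
e^((0.125 − 0.08)t) = 15300/511 → e^(0.045·t) = 29.941.
0.045·t = ln(29.941) = 3.3992, so t = 3.3992/0.045 = 75.539.

75.54 years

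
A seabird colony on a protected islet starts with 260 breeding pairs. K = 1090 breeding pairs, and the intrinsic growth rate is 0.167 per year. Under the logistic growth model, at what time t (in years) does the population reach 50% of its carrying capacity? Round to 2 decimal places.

A = (K − N₀)/N₀ = (1090 − 260)/260 = 3.1923.
Solve 1090/(1 + 3.1923·e^(−0.167t)) = 545: 1 + 3.1923·e^(−0.167t) = 2, so e^(−0.167t) = 0.313253.
−0.167·t = ln(0.313253) = -1.1607, so t = 1.1607/0.167 = 6.9506.

6.95 years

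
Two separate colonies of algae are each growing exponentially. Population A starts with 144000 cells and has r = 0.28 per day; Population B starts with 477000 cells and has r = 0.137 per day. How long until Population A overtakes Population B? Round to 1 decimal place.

8.4 days

Set 144000·e^(0.28t) = 477000·e^(0.137t).
e^((0.28 − 0.137)t) = 477000/144000 → e^(0.143·t) = 3.3125.
0.143·t = ln(3.3125) = 1.1977, so t = 1.1977/0.143 = 8.3755.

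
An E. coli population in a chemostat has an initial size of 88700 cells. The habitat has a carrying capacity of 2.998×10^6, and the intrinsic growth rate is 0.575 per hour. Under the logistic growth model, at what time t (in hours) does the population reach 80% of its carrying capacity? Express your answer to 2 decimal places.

A = (K − N₀)/N₀ = (2.998×10^6 − 88700)/88700 = 32.799.
Solve 2.998×10^6/(1 + 32.799·e^(−0.575t)) = 2.3984×10^6: 1 + 32.799·e^(−0.575t) = 1.25, so e^(−0.575t) = 0.00762211.
−0.575·t = ln(0.00762211) = -4.8767, so t = 4.8767/0.575 = 8.4812.

8.48 hours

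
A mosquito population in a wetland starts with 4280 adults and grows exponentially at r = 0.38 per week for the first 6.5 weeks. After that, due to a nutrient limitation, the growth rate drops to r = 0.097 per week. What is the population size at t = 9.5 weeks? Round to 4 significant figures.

Phase 1: N(6.5) = 4280·e^(0.38×6.5) = 4280·e^2.47 = 50600.1.
Phase 2 runs for 9.5 − 6.5 = 3 weeks at r = 0.097.
N(9.5) = 50600.1·e^(0.097×3) = 50600.1·e^0.291 = 67691.

67690 adults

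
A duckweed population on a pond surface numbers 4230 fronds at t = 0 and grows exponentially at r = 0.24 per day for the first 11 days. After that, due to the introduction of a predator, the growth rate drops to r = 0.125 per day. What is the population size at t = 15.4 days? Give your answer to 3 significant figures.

103000 fronds

Phase 1: N(11) = 4230·e^(0.24×11) = 4230·e^2.64 = 59275.9.
Phase 2 runs for 15.4 − 11 = 4.4 days at r = 0.125.
N(15.4) = 59275.9·e^(0.125×4.4) = 59275.9·e^0.55 = 102740.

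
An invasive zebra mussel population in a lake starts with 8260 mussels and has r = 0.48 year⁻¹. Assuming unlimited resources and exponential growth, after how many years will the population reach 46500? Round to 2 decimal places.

Set N₀·e^(rt) = 46500: e^(0.48·t) = 46500/8260 = 5.6295.
0.48·t = ln(5.6295) = 1.728, so t = 1.728/0.48 = 3.6001.

3.60 years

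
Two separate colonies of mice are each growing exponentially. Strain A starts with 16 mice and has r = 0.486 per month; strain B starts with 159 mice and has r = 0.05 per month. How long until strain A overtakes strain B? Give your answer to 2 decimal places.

5.27 months

Set 16·e^(0.486t) = 159·e^(0.05t).
e^((0.486 − 0.05)t) = 159/16 → e^(0.436·t) = 9.9375.
0.436·t = ln(9.9375) = 2.2963, so t = 2.2963/0.436 = 5.2668.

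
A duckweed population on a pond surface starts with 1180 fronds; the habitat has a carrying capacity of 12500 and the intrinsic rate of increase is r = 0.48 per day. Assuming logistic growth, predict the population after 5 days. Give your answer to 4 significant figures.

A = (K − N₀)/N₀ = (12500 − 1180)/1180 = 9.5932.
N(t) = K/(1 + A·e^(−rt)) = 12500/(1 + 9.5932×e^(−0.48×5)).
e^(−2.4) = 0.090718; denominator = 1 + 9.5932×0.090718 = 1.8703.
N = 12500/1.8703 = 6683.5.

6684 fronds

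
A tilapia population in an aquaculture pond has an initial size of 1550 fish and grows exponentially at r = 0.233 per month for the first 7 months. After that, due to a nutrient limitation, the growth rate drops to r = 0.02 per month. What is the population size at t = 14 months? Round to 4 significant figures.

9109 fish

Phase 1: N(7) = 1550·e^(0.233×7) = 1550·e^1.631 = 7918.92.
Phase 2 runs for 14 − 7 = 7 months at r = 0.02.
N(14) = 7918.92·e^(0.02×7) = 7918.92·e^0.14 = 9108.93.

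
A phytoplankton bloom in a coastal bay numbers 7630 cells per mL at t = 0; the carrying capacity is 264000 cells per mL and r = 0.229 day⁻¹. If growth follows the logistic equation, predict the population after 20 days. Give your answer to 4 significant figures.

196300 cells per mL

A = (K − N₀)/N₀ = (264000 − 7630)/7630 = 33.6.
N(t) = K/(1 + A·e^(−rt)) = 264000/(1 + 33.6×e^(−0.229×20)).
e^(−4.58) = 0.010255; denominator = 1 + 33.6×0.010255 = 1.3446.
N = 264000/1.3446 = 196346.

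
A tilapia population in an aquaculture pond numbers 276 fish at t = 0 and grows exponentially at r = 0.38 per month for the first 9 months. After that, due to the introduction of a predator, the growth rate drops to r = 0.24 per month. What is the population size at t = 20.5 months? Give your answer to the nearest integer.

133306 fish

Phase 1: N(9) = 276·e^(0.38×9) = 276·e^3.42 = 8437.16.
Phase 2 runs for 20.5 − 9 = 11.5 months at r = 0.24.
N(20.5) = 8437.16·e^(0.24×11.5) = 8437.16·e^2.76 = 133306.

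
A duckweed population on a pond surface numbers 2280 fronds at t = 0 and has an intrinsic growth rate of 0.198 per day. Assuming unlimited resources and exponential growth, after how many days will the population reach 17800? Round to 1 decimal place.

10.4 days

Set N₀·e^(rt) = 17800: e^(0.198·t) = 17800/2280 = 7.807.
0.198·t = ln(7.807) = 2.055, so t = 2.055/0.198 = 10.379.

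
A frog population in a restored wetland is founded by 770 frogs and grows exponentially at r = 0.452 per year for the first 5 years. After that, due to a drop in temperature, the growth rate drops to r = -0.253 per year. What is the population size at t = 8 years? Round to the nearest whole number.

Phase 1: N(5) = 770·e^(0.452×5) = 770·e^2.26 = 7378.98.
Phase 2 runs for 8 − 5 = 3 years at r = -0.253.
N(8) = 7378.98·e^(-0.253×3) = 7378.98·e^-0.759 = 3454.35.

3454 frogs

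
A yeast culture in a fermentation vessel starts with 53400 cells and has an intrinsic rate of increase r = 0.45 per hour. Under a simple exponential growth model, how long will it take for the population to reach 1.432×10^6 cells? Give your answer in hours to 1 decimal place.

7.3 hours

Set N₀·e^(rt) = 1.432×10^6: e^(0.45·t) = 1.432×10^6/53400 = 26.816.
0.45·t = ln(26.816) = 3.289, so t = 3.289/0.45 = 7.3089.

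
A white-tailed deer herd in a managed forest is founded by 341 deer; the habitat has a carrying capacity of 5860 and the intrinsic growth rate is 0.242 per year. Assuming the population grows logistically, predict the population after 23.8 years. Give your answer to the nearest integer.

A = (K − N₀)/N₀ = (5860 − 341)/341 = 16.185.
N(t) = K/(1 + A·e^(−rt)) = 5860/(1 + 16.185×e^(−0.242×23.8)).
e^(−5.76) = 0.0031524; denominator = 1 + 16.185×0.0031524 = 1.051.
N = 5860/1.051 = 5575.53.

5576 deer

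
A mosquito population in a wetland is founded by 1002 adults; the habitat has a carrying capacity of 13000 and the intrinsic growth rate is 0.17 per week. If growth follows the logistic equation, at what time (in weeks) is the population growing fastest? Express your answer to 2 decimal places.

14.60 weeks

Logistic growth is fastest at N = K/2 = 6500.
A = (K − N₀)/N₀ = 11.974. Set K/(1 + A·e^(−rt)) = K/2 → A·e^(−rt) = 1.
e^(−0.17t) = 1/11.974 = 0.0835139, so t = ln(11.974)/0.17 = 2.4827/0.17 = 14.604.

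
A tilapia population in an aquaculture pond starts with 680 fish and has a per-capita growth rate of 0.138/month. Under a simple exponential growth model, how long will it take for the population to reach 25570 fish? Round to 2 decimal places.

Set N₀·e^(rt) = 25570: e^(0.138·t) = 25570/680 = 37.603.
0.138·t = ln(37.603) = 3.6271, so t = 3.6271/0.138 = 26.283.

26.28 months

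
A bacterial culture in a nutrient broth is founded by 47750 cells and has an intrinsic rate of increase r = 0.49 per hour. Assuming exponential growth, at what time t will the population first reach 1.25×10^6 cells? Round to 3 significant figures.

6.66 hours

Set N₀·e^(rt) = 1.25×10^6: e^(0.49·t) = 1.25×10^6/47750 = 26.178.
0.49·t = ln(26.178) = 3.2649, so t = 3.2649/0.49 = 6.6631.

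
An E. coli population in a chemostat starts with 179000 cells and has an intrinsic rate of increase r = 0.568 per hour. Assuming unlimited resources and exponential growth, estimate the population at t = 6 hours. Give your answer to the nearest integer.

5406655 cells

N(t) = N₀·e^(rt) = 179000 × e^(0.568×6) = 179000 × e^3.408.
e^3.408 ≈ 30.205, so N ≈ 179000 × 30.205 = 5.406655×10^6.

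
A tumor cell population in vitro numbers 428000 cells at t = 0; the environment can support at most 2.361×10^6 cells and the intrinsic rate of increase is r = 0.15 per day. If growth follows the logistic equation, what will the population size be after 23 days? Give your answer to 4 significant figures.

2065000 cells

A = (K − N₀)/N₀ = (2.361×10^6 − 428000)/428000 = 4.5164.
N(t) = K/(1 + A·e^(−rt)) = 2.361×10^6/(1 + 4.5164×e^(−0.15×23)).
e^(−3.45) = 0.031746; denominator = 1 + 4.5164×0.031746 = 1.1434.
N = 2.361×10^6/1.1434 = 2.06494×10^6.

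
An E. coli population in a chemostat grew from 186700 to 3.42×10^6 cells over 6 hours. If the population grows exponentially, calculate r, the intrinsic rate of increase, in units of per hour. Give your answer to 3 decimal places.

0.485 per hour

From N(t) = N₀·e^(rt): e^(r·6) = 3.42×10^6/186700 = 18.318.
r·6 = ln(18.318) = 2.9079, so r = 2.9079/6 = 0.48465.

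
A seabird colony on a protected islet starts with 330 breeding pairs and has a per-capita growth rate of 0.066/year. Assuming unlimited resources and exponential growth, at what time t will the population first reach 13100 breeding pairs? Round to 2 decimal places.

55.78 years

Set N₀·e^(rt) = 13100: e^(0.066·t) = 13100/330 = 39.697.
0.066·t = ln(39.697) = 3.6813, so t = 3.6813/0.066 = 55.777.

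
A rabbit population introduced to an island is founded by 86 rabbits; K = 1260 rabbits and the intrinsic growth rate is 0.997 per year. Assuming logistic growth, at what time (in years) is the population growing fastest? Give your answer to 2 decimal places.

Logistic growth is fastest at N = K/2 = 630.
A = (K − N₀)/N₀ = 13.651. Set K/(1 + A·e^(−rt)) = K/2 → A·e^(−rt) = 1.
e^(−0.997t) = 1/13.651 = 0.0732538, so t = ln(13.651)/0.997 = 2.6138/0.997 = 2.6217.

2.62 years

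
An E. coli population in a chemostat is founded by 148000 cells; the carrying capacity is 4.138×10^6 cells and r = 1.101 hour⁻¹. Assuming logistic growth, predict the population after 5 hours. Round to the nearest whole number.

3729179 cells

A = (K − N₀)/N₀ = (4.138×10^6 − 148000)/148000 = 26.959.
N(t) = K/(1 + A·e^(−rt)) = 4.138×10^6/(1 + 26.959×e^(−1.101×5)).
e^(−5.505) = 0.0040664; denominator = 1 + 26.959×0.0040664 = 1.1096.
N = 4.138×10^6/1.1096 = 3.729179×10^6.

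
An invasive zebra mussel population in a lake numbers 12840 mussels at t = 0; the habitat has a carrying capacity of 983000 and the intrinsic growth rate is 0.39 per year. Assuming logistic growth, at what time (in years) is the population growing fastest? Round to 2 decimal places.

Logistic growth is fastest at N = K/2 = 491500.
A = (K − N₀)/N₀ = 75.558. Set K/(1 + A·e^(−rt)) = K/2 → A·e^(−rt) = 1.
e^(−0.39t) = 1/75.558 = 0.0132349, so t = ln(75.558)/0.39 = 4.3249/0.39 = 11.089.

11.09 years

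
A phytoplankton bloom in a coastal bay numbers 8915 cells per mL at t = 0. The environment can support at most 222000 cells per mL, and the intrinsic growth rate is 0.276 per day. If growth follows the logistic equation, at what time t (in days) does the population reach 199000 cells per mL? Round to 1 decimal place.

19.3 days

A = (K − N₀)/N₀ = (222000 − 8915)/8915 = 23.902.
Solve 222000/(1 + 23.902·e^(−0.276t)) = 199000: 1 + 23.902·e^(−0.276t) = 1.1156, so e^(−0.276t) = 0.00483552.
−0.276·t = ln(0.00483552) = -5.3318, so t = 5.3318/0.276 = 19.318.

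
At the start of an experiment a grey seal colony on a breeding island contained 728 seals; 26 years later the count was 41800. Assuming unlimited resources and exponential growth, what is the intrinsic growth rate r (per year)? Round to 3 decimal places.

0.156 per year

From N(t) = N₀·e^(rt): e^(r·26) = 41800/728 = 57.418.
r·26 = ln(57.418) = 4.0504, so r = 4.0504/26 = 0.15578.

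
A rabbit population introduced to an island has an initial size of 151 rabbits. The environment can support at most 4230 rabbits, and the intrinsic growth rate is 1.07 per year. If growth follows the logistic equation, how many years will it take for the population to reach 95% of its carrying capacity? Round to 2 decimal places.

A = (K − N₀)/N₀ = (4230 − 151)/151 = 27.013.
Solve 4230/(1 + 27.013·e^(−1.07t)) = 4018.5: 1 + 27.013·e^(−1.07t) = 1.0526, so e^(−1.07t) = 0.00194836.
−1.07·t = ln(0.00194836) = -6.2408, so t = 6.2408/1.07 = 5.8325.

5.83 years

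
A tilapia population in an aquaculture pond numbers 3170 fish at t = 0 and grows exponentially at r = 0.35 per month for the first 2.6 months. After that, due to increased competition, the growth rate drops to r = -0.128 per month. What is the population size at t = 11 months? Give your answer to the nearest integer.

2687 fish

Phase 1: N(2.6) = 3170·e^(0.35×2.6) = 3170·e^0.91 = 7875.3.
Phase 2 runs for 11 − 2.6 = 8.4 months at r = -0.128.
N(11) = 7875.3·e^(-0.128×8.4) = 7875.3·e^-1.075 = 2687.29.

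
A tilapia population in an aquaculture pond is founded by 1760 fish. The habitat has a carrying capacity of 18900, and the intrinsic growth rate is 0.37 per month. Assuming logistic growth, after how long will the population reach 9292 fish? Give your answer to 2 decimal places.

A = (K − N₀)/N₀ = (18900 − 1760)/1760 = 9.7386.
Solve 18900/(1 + 9.7386·e^(−0.37t)) = 9292: 1 + 9.7386·e^(−0.37t) = 2.034, so e^(−0.37t) = 0.106176.
−0.37·t = ln(0.106176) = -2.2427, so t = 2.2427/0.37 = 6.0612.

6.06 months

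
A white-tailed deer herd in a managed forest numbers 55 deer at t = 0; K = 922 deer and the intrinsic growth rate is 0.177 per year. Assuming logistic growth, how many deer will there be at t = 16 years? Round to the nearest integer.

478 deer

A = (K − N₀)/N₀ = (922 − 55)/55 = 15.764.
N(t) = K/(1 + A·e^(−rt)) = 922/(1 + 15.764×e^(−0.177×16)).
e^(−2.832) = 0.058895; denominator = 1 + 15.764×0.058895 = 1.9284.
N = 922/1.9284 = 478.117.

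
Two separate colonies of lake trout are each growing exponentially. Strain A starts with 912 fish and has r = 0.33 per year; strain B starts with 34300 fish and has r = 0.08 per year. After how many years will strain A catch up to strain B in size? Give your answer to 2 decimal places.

14.51 years

Set 912·e^(0.33t) = 34300·e^(0.08t).
e^((0.33 − 0.08)t) = 34300/912 → e^(0.25·t) = 37.61.
0.25·t = ln(37.61) = 3.6273, so t = 3.6273/0.25 = 14.509.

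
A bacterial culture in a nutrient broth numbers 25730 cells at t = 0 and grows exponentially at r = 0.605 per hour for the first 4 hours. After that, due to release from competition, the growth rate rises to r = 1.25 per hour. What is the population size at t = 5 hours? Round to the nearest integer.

Phase 1: N(4) = 25730·e^(0.605×4) = 25730·e^2.42 = 289356.
Phase 2 runs for 5 − 4 = 1 hours at r = 1.25.
N(5) = 289356·e^(1.25×1) = 289356·e^1.25 = 1.009952×10^6.

1009952 cells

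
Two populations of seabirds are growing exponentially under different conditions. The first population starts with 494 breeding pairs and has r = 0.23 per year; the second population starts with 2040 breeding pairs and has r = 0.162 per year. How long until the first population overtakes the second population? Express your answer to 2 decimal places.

20.86 years

Set 494·e^(0.23t) = 2040·e^(0.162t).
e^((0.23 − 0.162)t) = 2040/494 → e^(0.068·t) = 4.1296.
0.068·t = ln(4.1296) = 1.4182, so t = 1.4182/0.068 = 20.855.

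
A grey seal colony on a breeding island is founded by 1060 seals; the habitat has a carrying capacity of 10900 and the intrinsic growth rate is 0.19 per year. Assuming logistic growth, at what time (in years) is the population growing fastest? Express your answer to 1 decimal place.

Logistic growth is fastest at N = K/2 = 5450.
A = (K − N₀)/N₀ = 9.283. Set K/(1 + A·e^(−rt)) = K/2 → A·e^(−rt) = 1.
e^(−0.19t) = 1/9.283 = 0.107724, so t = ln(9.283)/0.19 = 2.2282/0.19 = 11.727.

11.7 years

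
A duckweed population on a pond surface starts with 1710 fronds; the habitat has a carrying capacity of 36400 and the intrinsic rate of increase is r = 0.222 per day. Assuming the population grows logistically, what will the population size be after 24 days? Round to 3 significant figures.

A = (K − N₀)/N₀ = (36400 − 1710)/1710 = 20.287.
N(t) = K/(1 + A·e^(−rt)) = 36400/(1 + 20.287×e^(−0.222×24)).
e^(−5.328) = 0.0048538; denominator = 1 + 20.287×0.0048538 = 1.0985.
N = 36400/1.0985 = 33137.1.

33100 fronds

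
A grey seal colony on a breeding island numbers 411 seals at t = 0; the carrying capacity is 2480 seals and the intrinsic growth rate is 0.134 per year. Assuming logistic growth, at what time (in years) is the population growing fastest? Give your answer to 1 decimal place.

Logistic growth is fastest at N = K/2 = 1240.
A = (K − N₀)/N₀ = 5.0341. Set K/(1 + A·e^(−rt)) = K/2 → A·e^(−rt) = 1.
e^(−0.134t) = 1/5.0341 = 0.198647, so t = ln(5.0341)/0.134 = 1.6162/0.134 = 12.061.

12.1 years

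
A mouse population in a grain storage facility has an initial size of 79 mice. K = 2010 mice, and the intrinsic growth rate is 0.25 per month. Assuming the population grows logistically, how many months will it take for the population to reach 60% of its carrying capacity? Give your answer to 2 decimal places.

14.41 months

A = (K − N₀)/N₀ = (2010 − 79)/79 = 24.443.
Solve 2010/(1 + 24.443·e^(−0.25t)) = 1206: 1 + 24.443·e^(−0.25t) = 1.6667, so e^(−0.25t) = 0.0272743.
−0.25·t = ln(0.0272743) = -3.6018, so t = 3.6018/0.25 = 14.407.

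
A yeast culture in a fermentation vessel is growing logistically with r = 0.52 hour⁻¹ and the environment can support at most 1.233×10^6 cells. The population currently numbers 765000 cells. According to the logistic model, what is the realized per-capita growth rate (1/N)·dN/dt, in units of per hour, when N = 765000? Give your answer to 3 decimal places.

(1/N)·dN/dt = r(1 − N/K) = 0.52 × (1 − 765000/1.233×10^6).
= 0.52 × 0.37956 = 0.19737.

0.197 per hour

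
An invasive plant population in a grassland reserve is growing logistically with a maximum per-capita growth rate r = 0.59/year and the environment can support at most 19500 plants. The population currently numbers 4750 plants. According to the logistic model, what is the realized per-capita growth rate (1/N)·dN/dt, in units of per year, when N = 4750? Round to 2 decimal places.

(1/N)·dN/dt = r(1 − N/K) = 0.59 × (1 − 4750/19500).
= 0.59 × 0.75641 = 0.44628.

0.45 per year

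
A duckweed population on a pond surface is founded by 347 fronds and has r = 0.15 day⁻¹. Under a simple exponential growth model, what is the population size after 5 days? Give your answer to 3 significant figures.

N(t) = N₀·e^(rt) = 347 × e^(0.15×5) = 347 × e^0.75.
e^0.75 ≈ 2.117, so N ≈ 347 × 2.117 = 734.599.

735 fronds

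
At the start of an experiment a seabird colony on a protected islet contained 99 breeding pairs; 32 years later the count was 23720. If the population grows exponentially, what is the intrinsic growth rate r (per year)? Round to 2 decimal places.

0.17 per year

From N(t) = N₀·e^(rt): e^(r·32) = 23720/99 = 239.6.
r·32 = ln(239.6) = 5.479, so r = 5.479/32 = 0.17122.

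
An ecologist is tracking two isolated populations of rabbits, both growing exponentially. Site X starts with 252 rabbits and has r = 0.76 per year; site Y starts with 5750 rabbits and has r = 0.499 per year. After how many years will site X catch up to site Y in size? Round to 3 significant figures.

12.0 years

Set 252·e^(0.76t) = 5750·e^(0.499t).
e^((0.76 − 0.499)t) = 5750/252 → e^(0.261·t) = 22.817.
0.261·t = ln(22.817) = 3.1275, so t = 3.1275/0.261 = 11.983.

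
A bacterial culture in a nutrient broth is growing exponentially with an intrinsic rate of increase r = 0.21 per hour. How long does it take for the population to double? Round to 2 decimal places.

Doubling time t_d = ln(2)/r = 0.6931/0.21 = 3.3007.

3.30 hours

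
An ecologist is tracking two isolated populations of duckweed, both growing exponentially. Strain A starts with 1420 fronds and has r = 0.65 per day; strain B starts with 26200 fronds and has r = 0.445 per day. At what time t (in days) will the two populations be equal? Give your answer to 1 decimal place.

Set 1420·e^(0.65t) = 26200·e^(0.445t).
e^((0.65 − 0.445)t) = 26200/1420 → e^(0.205·t) = 18.451.
0.205·t = ln(18.451) = 2.9151, so t = 2.9151/0.205 = 14.22.

14.2 days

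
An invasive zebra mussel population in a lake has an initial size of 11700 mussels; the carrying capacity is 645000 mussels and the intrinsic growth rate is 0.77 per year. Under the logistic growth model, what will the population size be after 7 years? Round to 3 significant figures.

A = (K − N₀)/N₀ = (645000 − 11700)/11700 = 54.128.
N(t) = K/(1 + A·e^(−rt)) = 645000/(1 + 54.128×e^(−0.77×7)).
e^(−5.39) = 0.004562; denominator = 1 + 54.128×0.004562 = 1.2469.
N = 645000/1.2469 = 517270.

517000 mussels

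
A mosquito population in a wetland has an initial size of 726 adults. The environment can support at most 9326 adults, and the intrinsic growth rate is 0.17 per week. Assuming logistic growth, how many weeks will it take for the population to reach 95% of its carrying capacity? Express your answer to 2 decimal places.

31.86 weeks

A = (K − N₀)/N₀ = (9326 − 726)/726 = 11.846.
Solve 9326/(1 + 11.846·e^(−0.17t)) = 8859.7: 1 + 11.846·e^(−0.17t) = 1.0526, so e^(−0.17t) = 0.00444308.
−0.17·t = ln(0.00444308) = -5.4164, so t = 5.4164/0.17 = 31.861.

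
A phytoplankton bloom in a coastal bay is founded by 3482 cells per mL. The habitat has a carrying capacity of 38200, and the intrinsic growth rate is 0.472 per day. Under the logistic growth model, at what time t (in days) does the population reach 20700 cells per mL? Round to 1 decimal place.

5.2 days

A = (K − N₀)/N₀ = (38200 − 3482)/3482 = 9.9707.
Solve 38200/(1 + 9.9707·e^(−0.472t)) = 20700: 1 + 9.9707·e^(−0.472t) = 1.8454, so e^(−0.472t) = 0.0847894.
−0.472·t = ln(0.0847894) = -2.4676, so t = 2.4676/0.472 = 5.2279.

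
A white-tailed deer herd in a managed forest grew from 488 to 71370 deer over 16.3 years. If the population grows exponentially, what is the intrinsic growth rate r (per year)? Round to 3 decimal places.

From N(t) = N₀·e^(rt): e^(r·16.3) = 71370/488 = 146.25.
r·16.3 = ln(146.25) = 4.9853, so r = 4.9853/16.3 = 0.30585.

0.306 per year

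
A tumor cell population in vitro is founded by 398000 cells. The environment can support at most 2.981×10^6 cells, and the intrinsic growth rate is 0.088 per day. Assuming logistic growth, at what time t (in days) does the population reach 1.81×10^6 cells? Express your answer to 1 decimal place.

26.2 days

A = (K − N₀)/N₀ = (2.981×10^6 − 398000)/398000 = 6.4899.
Solve 2.981×10^6/(1 + 6.4899·e^(−0.088t)) = 1.81×10^6: 1 + 6.4899·e^(−0.088t) = 1.647, so e^(−0.088t) = 0.0996866.
−0.088·t = ln(0.0996866) = -2.3057, so t = 2.3057/0.088 = 26.201.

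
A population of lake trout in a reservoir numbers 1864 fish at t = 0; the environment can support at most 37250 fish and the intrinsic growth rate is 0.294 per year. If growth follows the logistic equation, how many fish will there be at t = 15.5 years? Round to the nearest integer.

31062 fish

A = (K − N₀)/N₀ = (37250 − 1864)/1864 = 18.984.
N(t) = K/(1 + A·e^(−rt)) = 37250/(1 + 18.984×e^(−0.294×15.5)).
e^(−4.557) = 0.010493; denominator = 1 + 18.984×0.010493 = 1.1992.
N = 37250/1.1992 = 31062.2.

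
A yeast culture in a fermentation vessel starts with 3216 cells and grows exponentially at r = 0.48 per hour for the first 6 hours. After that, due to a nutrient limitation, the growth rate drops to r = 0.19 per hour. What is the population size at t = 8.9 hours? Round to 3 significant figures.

Phase 1: N(6) = 3216·e^(0.48×6) = 3216·e^2.88 = 57290.7.
Phase 2 runs for 8.9 − 6 = 2.9 hours at r = 0.19.
N(8.9) = 57290.7·e^(0.19×2.9) = 57290.7·e^0.551 = 99398.6.

99400 cells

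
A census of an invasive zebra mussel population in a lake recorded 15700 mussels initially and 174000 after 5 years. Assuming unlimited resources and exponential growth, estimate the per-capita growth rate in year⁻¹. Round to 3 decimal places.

0.481 per year

From N(t) = N₀·e^(rt): e^(r·5) = 174000/15700 = 11.083.
r·5 = ln(11.083) = 2.4054, so r = 2.4054/5 = 0.48108.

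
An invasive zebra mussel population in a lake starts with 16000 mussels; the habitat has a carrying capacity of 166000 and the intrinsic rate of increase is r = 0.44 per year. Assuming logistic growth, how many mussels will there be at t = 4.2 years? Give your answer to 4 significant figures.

A = (K − N₀)/N₀ = (166000 − 16000)/16000 = 9.375.
N(t) = K/(1 + A·e^(−rt)) = 166000/(1 + 9.375×e^(−0.44×4.2)).
e^(−1.848) = 0.15755; denominator = 1 + 9.375×0.15755 = 2.477.
N = 166000/2.477 = 67015.2.

67020 mussels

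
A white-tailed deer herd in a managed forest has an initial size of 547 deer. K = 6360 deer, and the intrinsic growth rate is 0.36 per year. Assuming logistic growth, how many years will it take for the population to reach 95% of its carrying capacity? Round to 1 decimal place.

A = (K − N₀)/N₀ = (6360 − 547)/547 = 10.627.
Solve 6360/(1 + 10.627·e^(−0.36t)) = 6042: 1 + 10.627·e^(−0.36t) = 1.0526, so e^(−0.36t) = 0.0049526.
−0.36·t = ln(0.0049526) = -5.3078, so t = 5.3078/0.36 = 14.744.

14.7 years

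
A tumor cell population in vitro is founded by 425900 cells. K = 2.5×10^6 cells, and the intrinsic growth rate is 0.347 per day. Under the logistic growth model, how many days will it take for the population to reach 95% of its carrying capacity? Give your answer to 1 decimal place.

A = (K − N₀)/N₀ = (2.5×10^6 − 425900)/425900 = 4.8699.
Solve 2.5×10^6/(1 + 4.8699·e^(−0.347t)) = 2.375×10^6: 1 + 4.8699·e^(−0.347t) = 1.0526, so e^(−0.347t) = 0.0108075.
−0.347·t = ln(0.0108075) = -4.5275, so t = 4.5275/0.347 = 13.048.

13.0 days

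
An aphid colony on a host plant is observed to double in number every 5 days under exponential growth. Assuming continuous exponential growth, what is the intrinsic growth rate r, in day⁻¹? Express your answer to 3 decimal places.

0.139 per day

r = ln(2)/t_d = 0.6931/5 = 0.13863.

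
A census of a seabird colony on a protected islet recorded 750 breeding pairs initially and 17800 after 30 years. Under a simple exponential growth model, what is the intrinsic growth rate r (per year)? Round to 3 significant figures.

0.106 per year

From N(t) = N₀·e^(rt): e^(r·30) = 17800/750 = 23.733.
r·30 = ln(23.733) = 3.1669, so r = 3.1669/30 = 0.10556.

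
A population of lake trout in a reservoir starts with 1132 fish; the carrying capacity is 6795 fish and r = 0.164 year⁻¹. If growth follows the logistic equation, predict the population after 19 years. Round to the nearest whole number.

5562 fish

A = (K − N₀)/N₀ = (6795 − 1132)/1132 = 5.0027.
N(t) = K/(1 + A·e^(−rt)) = 6795/(1 + 5.0027×e^(−0.164×19)).
e^(−3.116) = 0.044334; denominator = 1 + 5.0027×0.044334 = 1.2218.
N = 6795/1.2218 = 5561.52.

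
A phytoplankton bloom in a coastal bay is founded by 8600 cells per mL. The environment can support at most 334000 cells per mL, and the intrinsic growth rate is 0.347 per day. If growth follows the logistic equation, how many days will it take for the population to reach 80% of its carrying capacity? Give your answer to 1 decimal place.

14.5 days

A = (K − N₀)/N₀ = (334000 − 8600)/8600 = 37.837.
Solve 334000/(1 + 37.837·e^(−0.347t)) = 267200: 1 + 37.837·e^(−0.347t) = 1.25, so e^(−0.347t) = 0.00660725.
−0.347·t = ln(0.00660725) = -5.0196, so t = 5.0196/0.347 = 14.466.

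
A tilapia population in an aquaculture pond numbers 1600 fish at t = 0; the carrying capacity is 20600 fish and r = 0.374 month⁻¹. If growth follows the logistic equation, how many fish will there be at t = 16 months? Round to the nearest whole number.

A = (K − N₀)/N₀ = (20600 − 1600)/1600 = 11.875.
N(t) = K/(1 + A·e^(−rt)) = 20600/(1 + 11.875×e^(−0.374×16)).
e^(−5.984) = 0.0025187; denominator = 1 + 11.875×0.0025187 = 1.0299.
N = 20600/1.0299 = 20001.7.

20002 fish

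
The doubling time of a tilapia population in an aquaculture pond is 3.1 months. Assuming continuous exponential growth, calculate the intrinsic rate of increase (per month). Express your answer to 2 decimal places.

r = ln(2)/t_d = 0.6931/3.1 = 0.2236.

0.22 per month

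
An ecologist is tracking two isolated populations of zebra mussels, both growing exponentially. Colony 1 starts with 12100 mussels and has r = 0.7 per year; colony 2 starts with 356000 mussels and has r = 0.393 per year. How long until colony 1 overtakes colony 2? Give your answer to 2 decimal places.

11.02 years

Set 12100·e^(0.7t) = 356000·e^(0.393t).
e^((0.7 − 0.393)t) = 356000/12100 → e^(0.307·t) = 29.421.
0.307·t = ln(29.421) = 3.3817, so t = 3.3817/0.307 = 11.015.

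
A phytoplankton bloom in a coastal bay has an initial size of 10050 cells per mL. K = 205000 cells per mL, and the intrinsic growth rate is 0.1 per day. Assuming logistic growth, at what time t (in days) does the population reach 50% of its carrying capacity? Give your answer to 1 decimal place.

A = (K − N₀)/N₀ = (205000 − 10050)/10050 = 19.398.
Solve 205000/(1 + 19.398·e^(−0.1t)) = 102500: 1 + 19.398·e^(−0.1t) = 2, so e^(−0.1t) = 0.0515517.
−0.1·t = ln(0.0515517) = -2.9652, so t = 2.9652/0.1 = 29.652.

29.7 days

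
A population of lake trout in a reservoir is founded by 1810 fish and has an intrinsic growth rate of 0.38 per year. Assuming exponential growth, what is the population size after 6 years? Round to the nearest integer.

17696 fish

N(t) = N₀·e^(rt) = 1810 × e^(0.38×6) = 1810 × e^2.28.
e^2.28 ≈ 9.7767, so N ≈ 1810 × 9.7767 = 17695.8.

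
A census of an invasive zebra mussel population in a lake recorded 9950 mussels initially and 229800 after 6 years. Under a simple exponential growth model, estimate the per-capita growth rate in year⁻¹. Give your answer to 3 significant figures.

From N(t) = N₀·e^(rt): e^(r·6) = 229800/9950 = 23.095.
r·6 = ln(23.095) = 3.1396, so r = 3.1396/6 = 0.52327.

0.523 per year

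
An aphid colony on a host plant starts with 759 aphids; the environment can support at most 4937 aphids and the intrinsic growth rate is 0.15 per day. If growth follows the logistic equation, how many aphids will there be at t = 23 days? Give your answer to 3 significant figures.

4200 aphids

A = (K − N₀)/N₀ = (4937 − 759)/759 = 5.5046.
N(t) = K/(1 + A·e^(−rt)) = 4937/(1 + 5.5046×e^(−0.15×23)).
e^(−3.45) = 0.031746; denominator = 1 + 5.5046×0.031746 = 1.1747.
N = 4937/1.1747 = 4202.61.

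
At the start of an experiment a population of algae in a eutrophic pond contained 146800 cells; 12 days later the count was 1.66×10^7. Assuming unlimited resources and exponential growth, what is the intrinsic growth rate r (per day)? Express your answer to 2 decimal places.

0.39 per day

From N(t) = N₀·e^(rt): e^(r·12) = 1.66×10^7/146800 = 113.08.
r·12 = ln(113.08) = 4.7281, so r = 4.7281/12 = 0.39401.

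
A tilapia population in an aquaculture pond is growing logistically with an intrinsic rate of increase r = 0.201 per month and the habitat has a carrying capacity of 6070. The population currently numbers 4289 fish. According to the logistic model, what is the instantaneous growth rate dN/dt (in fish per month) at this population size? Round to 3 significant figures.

253 fish per month

dN/dt = rN(1 − N/K) = 0.201 × 4289 × (1 − 4289/6070).
1 − 4289/6070 = 0.29341; dN/dt = 0.201 × 4289 × 0.29341 = 252.95.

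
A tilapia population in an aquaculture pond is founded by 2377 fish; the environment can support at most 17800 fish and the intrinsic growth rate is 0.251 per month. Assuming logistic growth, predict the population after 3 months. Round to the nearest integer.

A = (K − N₀)/N₀ = (17800 − 2377)/2377 = 6.4884.
N(t) = K/(1 + A·e^(−rt)) = 17800/(1 + 6.4884×e^(−0.251×3)).
e^(−0.753) = 0.47095; denominator = 1 + 6.4884×0.47095 = 4.0557.
N = 17800/4.0557 = 4388.85.

4389 fish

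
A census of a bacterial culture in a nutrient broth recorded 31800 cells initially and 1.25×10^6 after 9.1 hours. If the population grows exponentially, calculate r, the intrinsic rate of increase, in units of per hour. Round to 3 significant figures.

0.403 per hour

From N(t) = N₀·e^(rt): e^(r·9.1) = 1.25×10^6/31800 = 39.308.
r·9.1 = ln(39.308) = 3.6714, so r = 3.6714/9.1 = 0.40345.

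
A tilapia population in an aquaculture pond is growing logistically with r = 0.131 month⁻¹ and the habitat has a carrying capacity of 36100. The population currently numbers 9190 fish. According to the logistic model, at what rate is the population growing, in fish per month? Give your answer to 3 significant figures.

897 fish per month

dN/dt = rN(1 − N/K) = 0.131 × 9190 × (1 − 9190/36100).
1 − 9190/36100 = 0.74543; dN/dt = 0.131 × 9190 × 0.74543 = 897.41.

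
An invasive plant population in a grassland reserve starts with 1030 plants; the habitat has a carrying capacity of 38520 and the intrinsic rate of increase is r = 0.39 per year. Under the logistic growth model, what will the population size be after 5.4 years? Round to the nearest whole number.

7093 plants

A = (K − N₀)/N₀ = (38520 − 1030)/1030 = 36.398.
N(t) = K/(1 + A·e^(−rt)) = 38520/(1 + 36.398×e^(−0.39×5.4)).
e^(−2.106) = 0.12172; denominator = 1 + 36.398×0.12172 = 5.4305.
N = 38520/5.4305 = 7093.25.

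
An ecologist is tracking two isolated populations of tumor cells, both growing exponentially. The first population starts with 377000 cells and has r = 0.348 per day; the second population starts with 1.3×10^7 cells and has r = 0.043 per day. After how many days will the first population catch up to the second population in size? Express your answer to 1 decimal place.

11.6 days

Set 377000·e^(0.348t) = 1.3×10^7·e^(0.043t).
e^((0.348 − 0.043)t) = 1.3×10^7/377000 → e^(0.305·t) = 34.483.
0.305·t = ln(34.483) = 3.5405, so t = 3.5405/0.305 = 11.608.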